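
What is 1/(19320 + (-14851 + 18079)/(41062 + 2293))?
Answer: 43355/837621828 ≈ 5.1760e-5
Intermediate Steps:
1/(19320 + (-14851 + 18079)/(41062 + 2293)) = 1/(19320 + 3228/43355) = 1/(837621828/43355) = 43355/837621828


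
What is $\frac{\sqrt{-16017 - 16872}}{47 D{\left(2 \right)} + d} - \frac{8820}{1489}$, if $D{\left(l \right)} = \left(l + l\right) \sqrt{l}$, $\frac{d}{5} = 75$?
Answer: $- \frac{8820}{1489} - \frac{188 i \sqrt{65778}}{69937} + \frac{375 i \sqrt{32889}}{69937} \approx -5.9234 + 0.28298 i$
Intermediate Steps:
$d = 375$ ($d = 5 \cdot 75 = 375$)
$D{\left(l \right)} = 2 l^{\frac{3}{2}}$ ($D{\left(l \right)} = 2 l \sqrt{l} = 2 l^{\frac{3}{2}}$)
$\frac{\sqrt{-16017 - 16872}}{47 D{\left(2 \right)} + d} - \frac{8820}{1489} = \frac{\sqrt{-16017 - 16872}}{47 \cdot 2 \cdot 2^{\frac{3}{2}} + 375} - \frac{8820}{1489} = \frac{\sqrt{-32889}}{47 \cdot 2 \cdot 2 \sqrt{2} + 375} - \frac{8820}{1489} = \frac{i \sqrt{32889}}{47 \cdot 4 \sqrt{2} + 375} - \frac{8820}{1489} = \frac{i \sqrt{32889}}{188 \sqrt{2} + 375} - \frac{8820}{1489} = \frac{i \sqrt{32889}}{375 + 188 \sqrt{2}} - \frac{8820}{1489} = - \frac{8820}{1489} + \frac{i \sqrt{32889}}{375 + 188 \sqrt{2}}$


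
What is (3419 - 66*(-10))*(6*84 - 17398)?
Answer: -68910626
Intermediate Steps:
(3419 - 66*(-10))*(6*84 - 17398) = (3419 + 660)*(504 - 17398) = 4079*(-16894) = -68910626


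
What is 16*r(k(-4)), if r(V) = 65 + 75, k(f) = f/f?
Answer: 2240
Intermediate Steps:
k(f) = 1
r(V) = 140
16*r(k(-4)) = 16*140 = 2240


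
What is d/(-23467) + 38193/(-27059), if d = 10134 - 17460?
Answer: -698040897/634993553 ≈ -1.0993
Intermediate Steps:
d = -7326
d/(-23467) + 38193/(-27059) = -7326/(-23467) + 38193/(-27059) = -7326*(-1/23467) + 38193*(-1/27059) = 7326/23467 - 38193/27059 = -698040897/634993553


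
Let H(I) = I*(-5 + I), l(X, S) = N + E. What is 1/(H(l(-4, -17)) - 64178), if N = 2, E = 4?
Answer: -1/64172 ≈ -1.5583e-5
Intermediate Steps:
l(X, S) = 6 (l(X, S) = 2 + 4 = 6)
1/(H(l(-4, -17)) - 64178) = 1/(6*(-5 + 6) - 64178) = 1/(6*1 - 64178) = 1/(6 - 64178) = 1/(-64172) = -1/64172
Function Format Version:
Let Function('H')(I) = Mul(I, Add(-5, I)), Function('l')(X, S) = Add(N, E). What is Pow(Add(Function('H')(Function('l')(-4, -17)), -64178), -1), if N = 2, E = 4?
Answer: Rational(-1, 64172) ≈ -1.5583e-5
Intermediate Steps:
Function('l')(X, S) = 6 (Function('l')(X, S) = Add(2, 4) = 6)
Pow(Add(Function('H')(Function('l')(-4, -17)), -64178), -1) = Pow(Add(Mul(6, Add(-5, 6)), -64178), -1) = Pow(Add(Mul(6, 1), -64178), -1) = Pow(Add(6, -64178), -1) = Pow(-64172, -1) = Rational(-1, 64172)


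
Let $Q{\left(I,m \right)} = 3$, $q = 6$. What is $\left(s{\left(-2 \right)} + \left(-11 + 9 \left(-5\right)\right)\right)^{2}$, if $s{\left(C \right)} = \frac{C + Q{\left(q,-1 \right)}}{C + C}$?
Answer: $\frac{50625}{16} \approx 3164.1$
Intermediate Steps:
$s{\left(C \right)} = \frac{3 + C}{2 C}$ ($s{\left(C \right)} = \frac{C + 3}{C + C} = \frac{3 + C}{2 C}$)
$\left(s{\left(-2 \right)} + \left(-11 + 9 \left(-5\right)\right)\right)^{2} = \left(\frac{3 - 2}{2 \left(-2\right)} + \left(-11 + 9 \left(-5\right)\right)\right)^{2} = \left(\frac{1}{2} \left(- \frac{1}{2}\right) 1 - 56\right)^{2} = \left(- \frac{1}{4} - 56\right)^{2} = \left(- \frac{225}{4}\right)^{2} = \frac{50625}{16}$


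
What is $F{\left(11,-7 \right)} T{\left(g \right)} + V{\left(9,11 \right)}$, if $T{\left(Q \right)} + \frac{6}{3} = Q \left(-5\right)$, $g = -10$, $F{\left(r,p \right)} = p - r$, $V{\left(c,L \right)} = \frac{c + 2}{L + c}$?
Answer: $- \frac{17269}{20} \approx -863.45$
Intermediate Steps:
$V{\left(c,L \right)} = \frac{2 + c}{L + c}$
$T{\left(Q \right)} = -2 - 5 Q$ ($T{\left(Q \right)} = -2 + Q \left(-5\right) = -2 - 5 Q$)
$F{\left(11,-7 \right)} T{\left(g \right)} + V{\left(9,11 \right)} = \left(-7 - 11\right) \left(-2 - -50\right) + \frac{2 + 9}{11 + 9} = \left(-7 - 11\right) \left(-2 + 50\right) + \frac{1}{20} \cdot 11 = \left(-18\right) 48 + \frac{1}{20} \cdot 11 = -864 + \frac{11}{20} = - \frac{17269}{20}$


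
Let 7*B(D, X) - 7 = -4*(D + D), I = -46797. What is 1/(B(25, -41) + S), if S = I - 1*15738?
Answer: -7/437938 ≈ -1.5984e-5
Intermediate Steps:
B(D, X) = 1 - 8*D/7 (B(D, X) = 1 + (-4*(D + D))/7 = 1 + (-8*D)/7 = 1 - 8*D/7)
S = -62535 (S = -46797 - 1*15738 = -46797 - 15738 = -62535)
1/(B(25, -41) + S) = 1/((1 - 8/7*25) - 62535) = 1/((1 - 200/7) - 62535) = 1/(-193/7 - 62535) = 1/(-437938/7) = -7/437938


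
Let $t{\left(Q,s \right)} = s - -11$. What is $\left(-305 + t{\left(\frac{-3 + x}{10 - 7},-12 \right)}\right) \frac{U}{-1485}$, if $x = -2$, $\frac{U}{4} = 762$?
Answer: $\frac{34544}{55} \approx 628.07$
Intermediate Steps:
$U = 3048$ ($U = 4 \cdot 762 = 3048$)
$t{\left(Q,s \right)} = 11 + s$ ($t{\left(Q,s \right)} = s + 11 = 11 + s$)
$\left(-305 + t{\left(\frac{-3 + x}{10 - 7},-12 \right)}\right) \frac{U}{-1485} = \left(-305 + \left(11 - 12\right)\right) \frac{3048}{-1485} = \left(-305 - 1\right) 3048 \left(- \frac{1}{1485}\right) = \left(-306\right) \left(- \frac{1016}{495}\right) = \frac{34544}{55}$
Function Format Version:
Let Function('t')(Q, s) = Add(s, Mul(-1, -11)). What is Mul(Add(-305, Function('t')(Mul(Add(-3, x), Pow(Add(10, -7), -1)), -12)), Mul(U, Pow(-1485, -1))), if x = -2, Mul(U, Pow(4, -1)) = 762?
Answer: Rational(34544, 55) ≈ 628.07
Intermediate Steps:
U = 3048 (U = Mul(4, 762) = 3048)
Function('t')(Q, s) = Add(11, s) (Function('t')(Q, s) = Add(s, 11) = Add(11, s))
Mul(Add(-305, Function('t')(Mul(Add(-3, x), Pow(Add(10, -7), -1)), -12)), Mul(U, Pow(-1485, -1))) = Mul(Add(-305, Add(11, -12)), Mul(3048, Pow(-1485, -1))) = Mul(Add(-305, -1), Mul(3048, Rational(-1, 1485))) = Mul(-306, Rational(-1016, 495)) = Rational(34544, 55)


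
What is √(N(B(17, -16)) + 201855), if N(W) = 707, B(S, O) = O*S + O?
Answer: √202562 ≈ 450.07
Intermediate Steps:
B(S, O) = O + O*S
√(N(B(17, -16)) + 201855) = √(707 + 201855) = √202562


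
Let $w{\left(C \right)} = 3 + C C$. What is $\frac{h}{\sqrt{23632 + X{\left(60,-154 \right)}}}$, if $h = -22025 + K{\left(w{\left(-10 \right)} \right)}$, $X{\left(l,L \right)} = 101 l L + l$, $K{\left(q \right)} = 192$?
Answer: $\frac{21833 i \sqrt{227387}}{454774} \approx 22.893 i$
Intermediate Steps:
$w{\left(C \right)} = 3 + C^{2}$
$X{\left(l,L \right)} = l + 101 L l$ ($X{\left(l,L \right)} = 101 L l + l = l + 101 L l$)
$h = -21833$ ($h = -22025 + 192 = -21833$)
$\frac{h}{\sqrt{23632 + X{\left(60,-154 \right)}}} = - \frac{21833}{\sqrt{23632 + 60 \left(1 + 101 \left(-154\right)\right)}} = - \frac{21833}{\sqrt{23632 + 60 \left(1 - 15554\right)}} = - \frac{21833}{\sqrt{23632 + 60 \left(-15553\right)}} = - \frac{21833}{\sqrt{23632 - 933180}} = - \frac{21833}{\sqrt{-909548}} = - \frac{21833}{2 i \sqrt{227387}} = - 21833 \left(- \frac{i \sqrt{227387}}{454774}\right) = \frac{21833 i \sqrt{227387}}{454774}$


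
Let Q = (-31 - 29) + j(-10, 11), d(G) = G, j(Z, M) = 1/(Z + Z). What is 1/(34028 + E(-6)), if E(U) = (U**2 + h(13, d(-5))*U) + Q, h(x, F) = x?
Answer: 20/678519 ≈ 2.9476e-5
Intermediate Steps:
j(Z, M) = 1/(2*Z)
Q = -1201/20 (Q = (-31 - 29) + (1/2)/(-10) = -60 + (1/2)*(-1/10) = -60 - 1/20 = -1201/20 ≈ -60.050)
E(U) = -1201/20 + U**2 + 13*U (E(U) = (U**2 + 13*U) - 1201/20 = -1201/20 + U**2 + 13*U)
1/(34028 + E(-6)) = 1/(34028 + (-1201/20 + (-6)**2 + 13*(-6))) = 1/(34028 + (-1201/20 + 36 - 78)) = 1/(34028 - 2041/20) = 1/(678519/20) = 20/678519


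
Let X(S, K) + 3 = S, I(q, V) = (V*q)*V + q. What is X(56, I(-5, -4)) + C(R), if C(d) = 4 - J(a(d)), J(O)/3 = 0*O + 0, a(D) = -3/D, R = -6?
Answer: 57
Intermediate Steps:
I(q, V) = q + q*V**2 (I(q, V) = q*V**2 + q = q + q*V**2)
X(S, K) = -3 + S
J(O) = 0 (J(O) = 3*(0*O + 0) = 3*(0 + 0) = 3*0 = 0)
C(d) = 4 (C(d) = 4 - 1*0 = 4 + 0 = 4)
X(56, I(-5, -4)) + C(R) = (-3 + 56) + 4 = 53 + 4 = 57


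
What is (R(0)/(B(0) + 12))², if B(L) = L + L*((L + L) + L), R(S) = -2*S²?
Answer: 0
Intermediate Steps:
B(L) = L + 3*L² (B(L) = L + L*(2*L + L) = L + L*(3*L) = L + 3*L²)
(R(0)/(B(0) + 12))² = ((-2*0²)/(0*(1 + 3*0) + 12))² = ((-2*0)/(0*(1 + 0) + 12))² = (0/(0*1 + 12))² = (0/(0 + 12))² = (0/12)² = ((1/12)*0)² = 0² = 0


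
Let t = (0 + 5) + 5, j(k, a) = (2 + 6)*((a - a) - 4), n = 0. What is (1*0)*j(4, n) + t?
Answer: 10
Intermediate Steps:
j(k, a) = -32 (j(k, a) = 8*(0 - 4) = 8*(-4) = -32)
t = 10 (t = 5 + 5 = 10)
(1*0)*j(4, n) + t = (1*0)*(-32) + 10 = 0*(-32) + 10 = 0 + 10 = 10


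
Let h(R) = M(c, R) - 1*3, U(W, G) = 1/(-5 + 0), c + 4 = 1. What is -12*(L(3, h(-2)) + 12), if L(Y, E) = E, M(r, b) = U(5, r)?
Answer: -528/5 ≈ -105.60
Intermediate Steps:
c = -3 (c = -4 + 1 = -3)
U(W, G) = -⅕ (U(W, G) = 1/(-5) = -⅕)
M(r, b) = -⅕
h(R) = -16/5 (h(R) = -⅕ - 1*3 = -⅕ - 3 = -16/5)
-12*(L(3, h(-2)) + 12) = -12*(-16/5 + 12) = -12*44/5 = -528/5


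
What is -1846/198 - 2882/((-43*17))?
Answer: -389395/72369 ≈ -5.3807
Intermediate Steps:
-1846/198 - 2882/((-43*17)) = -1846*1/198 - 2882/(-731) = -923/99 - 2882*(-1/731) = -923/99 + 2882/731 = -389395/72369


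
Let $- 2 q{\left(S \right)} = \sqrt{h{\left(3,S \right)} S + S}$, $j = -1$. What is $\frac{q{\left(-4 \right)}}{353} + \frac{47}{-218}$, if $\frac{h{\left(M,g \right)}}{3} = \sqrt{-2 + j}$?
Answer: $- \frac{47}{218} - \frac{\sqrt{-1 - 3 i \sqrt{3}}}{353} \approx -0.21975 + 0.0050244 i$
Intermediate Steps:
$h{\left(M,g \right)} = 3 i \sqrt{3}$ ($h{\left(M,g \right)} = 3 \sqrt{-2 - 1} = 3 \sqrt{-3} = 3 i \sqrt{3}$)
$q{\left(S \right)} = - \frac{\sqrt{S + 3 i S \sqrt{3}}}{2}$ ($q{\left(S \right)} = - \frac{\sqrt{3 i \sqrt{3} S + S}}{2} = - \frac{\sqrt{3 i S \sqrt{3} + S}}{2} = - \frac{\sqrt{S + 3 i S \sqrt{3}}}{2}$)
$\frac{q{\left(-4 \right)}}{353} + \frac{47}{-218} = \frac{\left(- \frac{1}{2}\right) \sqrt{- 4 \left(1 + 3 i \sqrt{3}\right)}}{353} + \frac{47}{-218} = - \frac{\sqrt{-4 - 12 i \sqrt{3}}}{2} \cdot \frac{1}{353} + 47 \left(- \frac{1}{218}\right) = - \frac{\sqrt{-4 - 12 i \sqrt{3}}}{706} - \frac{47}{218} = - \frac{47}{218} - \frac{\sqrt{-4 - 12 i \sqrt{3}}}{706}$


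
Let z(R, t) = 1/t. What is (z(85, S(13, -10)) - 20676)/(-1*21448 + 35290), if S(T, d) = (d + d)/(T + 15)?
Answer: -103387/69210 ≈ -1.4938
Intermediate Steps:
S(T, d) = 2*d/(15 + T) (S(T, d) = (2*d)/(15 + T) = 2*d/(15 + T))
(z(85, S(13, -10)) - 20676)/(-1*21448 + 35290) = (1/(2*(-10)/(15 + 13)) - 20676)/(-1*21448 + 35290) = (1/(2*(-10)/28) - 20676)/(-21448 + 35290) = (1/(2*(-10)*(1/28)) - 20676)/13842 = (1/(-5/7) - 20676)*(1/13842) = (-7/5 - 20676)*(1/13842) = -103387/5*1/13842 = -103387/69210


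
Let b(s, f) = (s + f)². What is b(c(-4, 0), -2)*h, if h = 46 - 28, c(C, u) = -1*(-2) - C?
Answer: 288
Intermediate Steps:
c(C, u) = 2 - C
b(s, f) = (f + s)²
h = 18
b(c(-4, 0), -2)*h = (-2 + (2 - 1*(-4)))²*18 = (-2 + (2 + 4))²*18 = (-2 + 6)²*18 = 4²*18 = 16*18 = 288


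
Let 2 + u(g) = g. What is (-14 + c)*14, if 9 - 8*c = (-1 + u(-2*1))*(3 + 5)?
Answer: -441/4 ≈ -110.25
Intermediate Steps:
u(g) = -2 + g
c = 49/8 (c = 9/8 - (-1 + (-2 - 2*1))*(3 + 5)/8 = 9/8 - (-1 + (-2 - 2))*8/8 = 9/8 - (-1 - 4)*8/8 = 9/8 - (-5)*8/8 = 9/8 - ⅛*(-40) = 9/8 + 5 = 49/8 ≈ 6.1250)
(-14 + c)*14 = (-14 + 49/8)*14 = -63/8*14 = -441/4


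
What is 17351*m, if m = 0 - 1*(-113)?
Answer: 1960663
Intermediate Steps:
m = 113 (m = 0 + 113 = 113)
17351*m = 17351*113 = 1960663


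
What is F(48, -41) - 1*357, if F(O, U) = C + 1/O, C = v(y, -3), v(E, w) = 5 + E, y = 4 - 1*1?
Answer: -16751/48 ≈ -348.98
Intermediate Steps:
y = 3 (y = 4 - 1 = 3)
C = 8 (C = 5 + 3 = 8)
F(O, U) = 8 + 1/O
F(48, -41) - 1*357 = (8 + 1/48) - 1*357 = (8 + 1/48) - 357 = 385/48 - 357 = -16751/48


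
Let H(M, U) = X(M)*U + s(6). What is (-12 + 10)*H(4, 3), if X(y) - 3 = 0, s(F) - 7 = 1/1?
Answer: -34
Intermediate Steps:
s(F) = 8 (s(F) = 7 + 1/1 = 7 + 1 = 8)
X(y) = 3 (X(y) = 3 + 0 = 3)
H(M, U) = 8 + 3*U (H(M, U) = 3*U + 8 = 8 + 3*U)
(-12 + 10)*H(4, 3) = (-12 + 10)*(8 + 3*3) = -2*(8 + 9) = -2*17 = -34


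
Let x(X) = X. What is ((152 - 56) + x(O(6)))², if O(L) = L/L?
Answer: 9409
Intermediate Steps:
O(L) = 1
((152 - 56) + x(O(6)))² = ((152 - 56) + 1)² = (96 + 1)² = 97² = 9409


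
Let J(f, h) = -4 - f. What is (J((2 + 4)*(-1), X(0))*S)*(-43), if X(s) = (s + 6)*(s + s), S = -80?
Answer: 6880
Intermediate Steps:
X(s) = 2*s*(6 + s) (X(s) = (6 + s)*(2*s) = 2*s*(6 + s))
(J((2 + 4)*(-1), X(0))*S)*(-43) = ((-4 - (2 + 4)*(-1))*(-80))*(-43) = ((-4 - 6*(-1))*(-80))*(-43) = ((-4 - 1*(-6))*(-80))*(-43) = ((-4 + 6)*(-80))*(-43) = (2*(-80))*(-43) = -160*(-43) = 6880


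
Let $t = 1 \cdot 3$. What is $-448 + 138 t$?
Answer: $-34$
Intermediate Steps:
$t = 3$
$-448 + 138 t = -448 + 138 \cdot 3 = -448 + 414 = -34$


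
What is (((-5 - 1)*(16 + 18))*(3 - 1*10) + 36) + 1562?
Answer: 3026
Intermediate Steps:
(((-5 - 1)*(16 + 18))*(3 - 1*10) + 36) + 1562 = ((-6*34)*(3 - 10) + 36) + 1562 = (-204*(-7) + 36) + 1562 = (1428 + 36) + 1562 = 1464 + 1562 = 3026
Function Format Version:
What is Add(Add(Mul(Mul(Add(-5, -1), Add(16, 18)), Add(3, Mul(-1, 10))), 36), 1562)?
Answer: 3026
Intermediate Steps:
Add(Add(Mul(Mul(Add(-5, -1), Add(16, 18)), Add(3, Mul(-1, 10))), 36), 1562) = Add(Add(Mul(Mul(-6, 34), Add(3, -10)), 36), 1562) = Add(Add(Mul(-204, -7), 36), 1562) = Add(Add(1428, 36), 1562) = Add(1464, 1562) = 3026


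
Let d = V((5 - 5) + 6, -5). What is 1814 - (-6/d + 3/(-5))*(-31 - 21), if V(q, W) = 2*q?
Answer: 8784/5 ≈ 1756.8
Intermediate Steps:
d = 12 (d = 2*((5 - 5) + 6) = 2*(0 + 6) = 2*6 = 12)
1814 - (-6/d + 3/(-5))*(-31 - 21) = 1814 - (-6/12 + 3/(-5))*(-31 - 21) = 1814 - (-6*1/12 + 3*(-⅕))*(-52) = 1814 - (-½ - ⅗)*(-52) = 1814 - (-11)*(-52)/10 = 1814 - 1*286/5 = 1814 - 286/5 = 8784/5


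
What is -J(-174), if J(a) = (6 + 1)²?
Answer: -49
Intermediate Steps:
J(a) = 49 (J(a) = 7² = 49)
-J(-174) = -1*49 = -49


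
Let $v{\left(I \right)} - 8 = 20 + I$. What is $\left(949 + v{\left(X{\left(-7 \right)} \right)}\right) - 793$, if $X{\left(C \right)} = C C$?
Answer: $233$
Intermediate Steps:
$X{\left(C \right)} = C^{2}$
$v{\left(I \right)} = 28 + I$ ($v{\left(I \right)} = 8 + \left(20 + I\right) = 28 + I$)
$\left(949 + v{\left(X{\left(-7 \right)} \right)}\right) - 793 = \left(949 + \left(28 + \left(-7\right)^{2}\right)\right) - 793 = \left(949 + \left(28 + 49\right)\right) - 793 = \left(949 + 77\right) - 793 = 1026 - 793 = 233$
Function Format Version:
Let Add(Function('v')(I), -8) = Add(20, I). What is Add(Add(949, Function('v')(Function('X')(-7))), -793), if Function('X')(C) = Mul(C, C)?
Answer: 233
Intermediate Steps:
Function('X')(C) = Pow(C, 2)
Function('v')(I) = Add(28, I) (Function('v')(I) = Add(8, Add(20, I)) = Add(28, I))
Add(Add(949, Function('v')(Function('X')(-7))), -793) = Add(Add(949, Add(28, Pow(-7, 2))), -793) = Add(Add(949, Add(28, 49)), -793) = Add(Add(949, 77), -793) = Add(1026, -793) = 233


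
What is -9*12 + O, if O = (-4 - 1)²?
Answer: -83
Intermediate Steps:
O = 25 (O = (-5)² = 25)
-9*12 + O = -9*12 + 25 = -108 + 25 = -83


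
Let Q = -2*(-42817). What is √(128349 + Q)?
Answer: 7*√4367 ≈ 462.58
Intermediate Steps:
Q = 85634
√(128349 + Q) = √(128349 + 85634) = √213983 = 7*√4367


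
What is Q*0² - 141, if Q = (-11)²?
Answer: -141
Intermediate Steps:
Q = 121
Q*0² - 141 = 121*0² - 141 = 121*0 - 141 = 0 - 141 = -141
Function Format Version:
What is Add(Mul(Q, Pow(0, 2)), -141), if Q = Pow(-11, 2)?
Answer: -141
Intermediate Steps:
Q = 121
Add(Mul(Q, Pow(0, 2)), -141) = Add(Mul(121, Pow(0, 2)), -141) = Add(Mul(121, 0), -141) = Add(0, -141) = -141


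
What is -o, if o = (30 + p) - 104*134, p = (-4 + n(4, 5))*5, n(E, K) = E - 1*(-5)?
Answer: 13881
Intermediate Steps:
n(E, K) = 5 + E (n(E, K) = E + 5 = 5 + E)
p = 25 (p = (-4 + (5 + 4))*5 = (-4 + 9)*5 = 5*5 = 25)
o = -13881 (o = (30 + 25) - 104*134 = 55 - 13936 = -13881)
-o = -1*(-13881) = 13881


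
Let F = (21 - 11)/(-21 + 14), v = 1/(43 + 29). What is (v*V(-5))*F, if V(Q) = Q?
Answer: 25/252 ≈ 0.099206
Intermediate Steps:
v = 1/72 ≈ 0.013889
F = -10/7 (F = 10/(-7) = 10*(-1/7) = -10/7 ≈ -1.4286)
(v*V(-5))*F = ((1/72)*(-5))*(-10/7) = -5/72*(-10/7) = 25/252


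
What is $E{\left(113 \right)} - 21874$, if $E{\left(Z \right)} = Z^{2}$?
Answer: $-9105$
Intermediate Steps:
$E{\left(113 \right)} - 21874 = 113^{2} - 21874 = 12769 - 21874 = -9105$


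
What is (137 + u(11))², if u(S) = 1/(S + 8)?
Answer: 6780816/361 ≈ 18783.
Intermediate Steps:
u(S) = 1/(8 + S)
(137 + u(11))² = (137 + 1/(8 + 11))² = (137 + 1/19)² = (2604/19)² = 6780816/361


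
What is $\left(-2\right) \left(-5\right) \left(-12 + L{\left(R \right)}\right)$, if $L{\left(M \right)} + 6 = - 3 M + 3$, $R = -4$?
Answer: $-30$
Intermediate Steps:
$L{\left(M \right)} = -3 - 3 M$ ($L{\left(M \right)} = -6 - \left(-3 + 3 M\right) = -3 - 3 M$)
$\left(-2\right) \left(-5\right) \left(-12 + L{\left(R \right)}\right) = \left(-2\right) \left(-5\right) \left(-12 - -9\right) = 10 \left(-12 + \left(-3 + 12\right)\right) = 10 \left(-12 + 9\right) = 10 \left(-3\right) = -30$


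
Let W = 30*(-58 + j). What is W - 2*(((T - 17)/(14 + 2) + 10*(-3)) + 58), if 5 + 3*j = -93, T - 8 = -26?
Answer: -22173/8 ≈ -2771.6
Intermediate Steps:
T = -18 (T = 8 - 26 = -18)
j = -98/3 (j = -5/3 + (1/3)*(-93) = -5/3 - 31 = -98/3 ≈ -32.667)
W = -2720 (W = 30*(-58 - 98/3) = 30*(-272/3) = -2720)
W - 2*(((T - 17)/(14 + 2) + 10*(-3)) + 58) = -2720 - 2*(((-18 - 17)/(14 + 2) + 10*(-3)) + 58) = -2720 - 2*((-35/16 - 30) + 58) = -2720 - 2*(-515/16 + 58) = -2720 - 2*413/16 = -2720 - 1*413/8 = -2720 - 413/8 = -22173/8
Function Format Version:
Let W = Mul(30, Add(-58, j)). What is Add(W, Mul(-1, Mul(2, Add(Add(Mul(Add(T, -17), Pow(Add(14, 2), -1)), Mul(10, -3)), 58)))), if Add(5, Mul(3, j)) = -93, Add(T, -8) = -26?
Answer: Rational(-22173, 8) ≈ -2771.6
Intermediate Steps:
T = -18 (T = Add(8, -26) = -18)
j = Rational(-98, 3) (j = Add(Rational(-5, 3), Mul(Rational(1, 3), -93)) = Add(Rational(-5, 3), -31) = Rational(-98, 3) ≈ -32.667)
W = -2720 (W = Mul(30, Add(-58, Rational(-98, 3))) = Mul(30, Rational(-272, 3)) = -2720)
Add(W, Mul(-1, Mul(2, Add(Add(Mul(Add(T, -17), Pow(Add(14, 2), -1)), Mul(10, -3)), 58)))) = Add(-2720, Mul(-1, Mul(2, Add(Add(Mul(Add(-18, -17), Pow(Add(14, 2), -1)), Mul(10, -3)), 58)))) = Add(-2720, Mul(-1, Mul(2, Add(Add(Mul(-35, Pow(16, -1)), -30), 58)))) = Add(-2720, Mul(-1, Mul(2, Add(Add(Mul(-35, Rational(1, 16)), -30), 58)))) = Add(-2720, Mul(-1, Mul(2, Add(Add(Rational(-35, 16), -30), 58)))) = Add(-2720, Mul(-1, Mul(2, Add(Rational(-515, 16), 58)))) = Add(-2720, Mul(-1, Mul(2, Rational(413, 16)))) = Add(-2720, Mul(-1, Rational(413, 8))) = Add(-2720, Rational(-413, 8)) = Rational(-22173, 8)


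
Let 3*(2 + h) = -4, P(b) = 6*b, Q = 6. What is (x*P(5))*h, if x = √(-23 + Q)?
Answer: -100*I*√17 ≈ -412.31*I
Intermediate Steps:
h = -10/3 (h = -2 + (⅓)*(-4) = -2 - 4/3 = -10/3 ≈ -3.3333)
x = I*√17 (x = √(-23 + 6) = √(-17) = I*√17 ≈ 4.1231*I)
(x*P(5))*h = ((I*√17)*(6*5))*(-10/3) = ((I*√17)*30)*(-10/3) = (30*I*√17)*(-10/3) = -100*I*√17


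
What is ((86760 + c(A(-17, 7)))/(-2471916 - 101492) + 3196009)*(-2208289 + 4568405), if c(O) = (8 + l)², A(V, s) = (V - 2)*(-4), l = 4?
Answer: 606596648632416409/80419 ≈ 7.5430e+12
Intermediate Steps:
A(V, s) = 8 - 4*V (A(V, s) = (-2 + V)*(-4) = 8 - 4*V)
c(O) = 144 (c(O) = (8 + 4)² = 12² = 144)
((86760 + c(A(-17, 7)))/(-2471916 - 101492) + 3196009)*(-2208289 + 4568405) = ((86760 + 144)/(-2471916 - 101492) + 3196009)*(-2208289 + 4568405) = (86904/(-2573408) + 3196009)*2360116 = (86904*(-1/2573408) + 3196009)*2360116 = (-10863/321676 + 3196009)*2360116 = (1028079380221/321676)*2360116 = 606596648632416409/80419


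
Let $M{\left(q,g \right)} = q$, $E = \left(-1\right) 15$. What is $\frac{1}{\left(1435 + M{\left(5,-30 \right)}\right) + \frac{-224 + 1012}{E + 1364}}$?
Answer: $\frac{1349}{1943348} \approx 0.00069416$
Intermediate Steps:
$E = -15$
$\frac{1}{\left(1435 + M{\left(5,-30 \right)}\right) + \frac{-224 + 1012}{E + 1364}} = \frac{1}{\left(1435 + 5\right) + \frac{-224 + 1012}{-15 + 1364}} = \frac{1}{1440 + \frac{788}{1349}} = \frac{1}{\frac{1943348}{1349}} = \frac{1349}{1943348}$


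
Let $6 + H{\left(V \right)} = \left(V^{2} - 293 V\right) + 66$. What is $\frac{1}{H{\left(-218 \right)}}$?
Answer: $\frac{1}{111458} \approx 8.972 \cdot 10^{-6}$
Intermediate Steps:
$H{\left(V \right)} = 60 + V^{2} - 293 V$ ($H{\left(V \right)} = -6 + \left(\left(V^{2} - 293 V\right) + 66\right) = -6 + \left(66 + V^{2} - 293 V\right) = 60 + V^{2} - 293 V$)
$\frac{1}{H{\left(-218 \right)}} = \frac{1}{60 + \left(-218\right)^{2} - -63874} = \frac{1}{60 + 47524 + 63874} = \frac{1}{111458}$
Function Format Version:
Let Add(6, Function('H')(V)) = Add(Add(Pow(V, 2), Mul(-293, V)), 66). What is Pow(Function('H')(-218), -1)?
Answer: Rational(1, 111458) ≈ 8.9720e-6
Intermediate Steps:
Function('H')(V) = Add(60, Pow(V, 2), Mul(-293, V)) (Function('H')(V) = Add(-6, Add(Add(Pow(V, 2), Mul(-293, V)), 66)) = Add(-6, Add(66, Pow(V, 2), Mul(-293, V))) = Add(60, Pow(V, 2), Mul(-293, V)))
Pow(Function('H')(-218), -1) = Pow(Add(60, Pow(-218, 2), Mul(-293, -218)), -1) = Pow(Add(60, 47524, 63874), -1) = Pow(111458, -1) = Rational(1, 111458)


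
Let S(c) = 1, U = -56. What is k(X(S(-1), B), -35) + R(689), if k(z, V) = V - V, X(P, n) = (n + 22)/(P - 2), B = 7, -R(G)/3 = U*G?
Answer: 115752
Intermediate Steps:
R(G) = 168*G (R(G) = -(-168)*G = 168*G)
X(P, n) = (22 + n)/(-2 + P)
k(z, V) = 0
k(X(S(-1), B), -35) + R(689) = 0 + 168*689 = 0 + 115752 = 115752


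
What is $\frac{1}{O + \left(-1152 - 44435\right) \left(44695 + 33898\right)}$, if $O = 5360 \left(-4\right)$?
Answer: $- \frac{1}{3582840531} \approx -2.7911 \cdot 10^{-10}$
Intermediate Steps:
$O = -21440$
$\frac{1}{O + \left(-1152 - 44435\right) \left(44695 + 33898\right)} = \frac{1}{-21440 + \left(-1152 - 44435\right) \left(44695 + 33898\right)} = \frac{1}{-21440 - 3582819091} = \frac{1}{-3582840531} = - \frac{1}{3582840531}$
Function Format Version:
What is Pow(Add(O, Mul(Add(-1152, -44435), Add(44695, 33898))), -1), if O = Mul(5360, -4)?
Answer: Rational(-1, 3582840531) ≈ -2.7911e-10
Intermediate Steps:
O = -21440
Pow(Add(O, Mul(Add(-1152, -44435), Add(44695, 33898))), -1) = Pow(Add(-21440, Mul(Add(-1152, -44435), Add(44695, 33898))), -1) = Pow(Add(-21440, Mul(-45587, 78593)), -1) = Pow(Add(-21440, -3582819091), -1) = Pow(-3582840531, -1) = Rational(-1, 3582840531)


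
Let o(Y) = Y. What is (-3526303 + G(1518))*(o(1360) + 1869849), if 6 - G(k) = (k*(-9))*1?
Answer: -6572874225715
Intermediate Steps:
G(k) = 6 + 9*k (G(k) = 6 - k*(-9) = 6 - (-9*k) = 6 - (-9)*k = 6 + 9*k)
(-3526303 + G(1518))*(o(1360) + 1869849) = (-3526303 + (6 + 9*1518))*(1360 + 1869849) = (-3526303 + (6 + 13662))*1871209 = (-3526303 + 13668)*1871209 = -3512635*1871209 = -6572874225715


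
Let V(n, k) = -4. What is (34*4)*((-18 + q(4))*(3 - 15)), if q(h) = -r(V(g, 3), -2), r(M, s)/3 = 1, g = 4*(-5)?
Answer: 34272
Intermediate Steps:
g = -20
r(M, s) = 3 (r(M, s) = 3*1 = 3)
q(h) = -3 (q(h) = -1*3 = -3)
(34*4)*((-18 + q(4))*(3 - 15)) = (34*4)*((-18 - 3)*(3 - 15)) = 136*(-21*(-12)) = 136*252 = 34272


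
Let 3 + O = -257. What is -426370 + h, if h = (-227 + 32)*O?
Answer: -375670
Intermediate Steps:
O = -260 (O = -3 - 257 = -260)
h = 50700 (h = (-227 + 32)*(-260) = -195*(-260) = 50700)
-426370 + h = -426370 + 50700 = -375670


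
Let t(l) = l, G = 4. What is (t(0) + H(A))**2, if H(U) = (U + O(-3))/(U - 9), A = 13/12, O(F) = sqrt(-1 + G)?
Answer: 601/9025 + 312*sqrt(3)/9025 ≈ 0.12647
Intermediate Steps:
O(F) = sqrt(3) (O(F) = sqrt(-1 + 4) = sqrt(3))
A = 13/12 (A = 13*(1/12) = 13/12 ≈ 1.0833)
H(U) = (U + sqrt(3))/(-9 + U) (H(U) = (U + sqrt(3))/(U - 9) = (U + sqrt(3))/(-9 + U))
(t(0) + H(A))**2 = (0 + (13/12 + sqrt(3))/(-9 + 13/12))**2 = (0 + (13/12 + sqrt(3))/(-95/12))**2 = (0 - 12*(13/12 + sqrt(3))/95)**2 = (0 + (-13/95 - 12*sqrt(3)/95))**2 = (-13/95 - 12*sqrt(3)/95)**2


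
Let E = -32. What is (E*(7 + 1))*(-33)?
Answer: 8448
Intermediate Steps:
(E*(7 + 1))*(-33) = -32*(7 + 1)*(-33) = -32*8*(-33) = -256*(-33) = 8448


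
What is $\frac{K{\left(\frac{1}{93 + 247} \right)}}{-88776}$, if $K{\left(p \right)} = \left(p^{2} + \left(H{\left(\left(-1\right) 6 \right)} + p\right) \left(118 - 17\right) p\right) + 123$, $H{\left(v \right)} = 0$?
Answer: $- \frac{5163}{3726400} \approx -0.0013855$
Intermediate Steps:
$K{\left(p \right)} = 123 + 102 p^{2}$ ($K{\left(p \right)} = \left(p^{2} + \left(0 + p\right) \left(118 - 17\right) p\right) + 123 = \left(p^{2} + p 101 p\right) + 123 = \left(p^{2} + 101 p p\right) + 123 = \left(p^{2} + 101 p^{2}\right) + 123 = 102 p^{2} + 123 = 123 + 102 p^{2}$)
$\frac{K{\left(\frac{1}{93 + 247} \right)}}{-88776} = \frac{123 + 102 \left(\frac{1}{93 + 247}\right)^{2}}{-88776} = \left(123 + 102 \left(\frac{1}{340}\right)^{2}\right) \left(- \frac{1}{88776}\right) = \left(123 + \frac{102}{115600}\right) \left(- \frac{1}{88776}\right) = \left(123 + 102 \cdot \frac{1}{115600}\right) \left(- \frac{1}{88776}\right) = \left(123 + \frac{3}{3400}\right) \left(- \frac{1}{88776}\right) = \frac{418203}{3400} \left(- \frac{1}{88776}\right) = - \frac{5163}{3726400}$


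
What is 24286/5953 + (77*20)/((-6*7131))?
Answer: 514966588/127352529 ≈ 4.0436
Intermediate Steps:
24286/5953 + (77*20)/((-6*7131)) = 24286*(1/5953) + 1540/(-42786) = 24286/5953 + 1540*(-1/42786) = 24286/5953 - 770/21393 = 514966588/127352529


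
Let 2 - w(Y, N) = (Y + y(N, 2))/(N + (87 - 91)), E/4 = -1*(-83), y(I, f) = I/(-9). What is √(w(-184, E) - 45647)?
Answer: I*√2762212066/246 ≈ 213.65*I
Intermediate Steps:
y(I, f) = -I/9 (y(I, f) = I*(-⅑) = -I/9)
E = 332 (E = 4*(-1*(-83)) = 4*83 = 332)
w(Y, N) = 2 - (Y - N/9)/(-4 + N) (w(Y, N) = 2 - (Y - N/9)/(N + (87 - 91)) = 2 - (Y - N/9)/(N - 4) = 2 - (Y - N/9)/(-4 + N))
√(w(-184, E) - 45647) = √((-8 - 1*(-184) + (19/9)*332)/(-4 + 332) - 45647) = √((-8 + 184 + 6308/9)/328 - 45647) = √((1/328)*(7892/9) - 45647) = √(1973/738 - 45647) = √(-33685513/738) = I*√2762212066/246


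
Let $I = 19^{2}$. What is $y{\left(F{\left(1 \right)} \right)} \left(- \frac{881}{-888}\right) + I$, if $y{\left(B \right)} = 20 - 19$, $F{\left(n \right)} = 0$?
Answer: $\frac{321449}{888} \approx 361.99$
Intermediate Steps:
$y{\left(B \right)} = 1$
$I = 361$
$y{\left(F{\left(1 \right)} \right)} \left(- \frac{881}{-888}\right) + I = 1 \left(- \frac{881}{-888}\right) + 361 = 1 \left(\left(-881\right) \left(- \frac{1}{888}\right)\right) + 361 = 1 \cdot \frac{881}{888} + 361 = \frac{881}{888} + 361 = \frac{321449}{888}$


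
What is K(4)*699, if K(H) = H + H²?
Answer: 13980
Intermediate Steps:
K(4)*699 = (4*(1 + 4))*699 = (4*5)*699 = 20*699 = 13980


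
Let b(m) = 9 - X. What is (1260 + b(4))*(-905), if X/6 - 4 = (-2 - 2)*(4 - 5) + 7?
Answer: -1066995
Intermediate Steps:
X = 90 (X = 24 + 6*((-2 - 2)*(4 - 5) + 7) = 24 + 6*(-4*(-1) + 7) = 24 + 6*(4 + 7) = 24 + 6*11 = 24 + 66 = 90)
b(m) = -81 (b(m) = 9 - 1*90 = 9 - 90 = -81)
(1260 + b(4))*(-905) = (1260 - 81)*(-905) = 1179*(-905) = -1066995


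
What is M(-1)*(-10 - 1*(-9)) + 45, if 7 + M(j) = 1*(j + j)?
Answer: 54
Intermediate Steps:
M(j) = -7 + 2*j (M(j) = -7 + 1*(j + j) = -7 + 1*(2*j) = -7 + 2*j)
M(-1)*(-10 - 1*(-9)) + 45 = (-7 + 2*(-1))*(-10 - 1*(-9)) + 45 = (-7 - 2)*(-10 + 9) + 45 = -9*(-1) + 45 = 9 + 45 = 54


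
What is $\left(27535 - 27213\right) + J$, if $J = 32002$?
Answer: $32324$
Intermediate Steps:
$\left(27535 - 27213\right) + J = \left(27535 - 27213\right) + 32002 = 322 + 32002 = 32324$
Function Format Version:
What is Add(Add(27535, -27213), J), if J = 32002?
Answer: 32324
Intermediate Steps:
Add(Add(27535, -27213), J) = Add(Add(27535, -27213), 32002) = Add(322, 32002) = 32324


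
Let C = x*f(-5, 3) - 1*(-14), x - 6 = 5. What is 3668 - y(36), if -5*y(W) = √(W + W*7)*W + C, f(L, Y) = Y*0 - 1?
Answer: 18343/5 + 432*√2/5 ≈ 3790.8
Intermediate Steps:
x = 11 (x = 6 + 5 = 11)
f(L, Y) = -1 (f(L, Y) = 0 - 1 = -1)
C = 3 (C = 11*(-1) - 1*(-14) = -11 + 14 = 3)
y(W) = -⅗ - 2*√2*W^(3/2)/5 (y(W) = -(√(W + W*7)*W + 3)/5 = -(√(W + 7*W)*W + 3)/5 = -(√(8*W)*W + 3)/5 = -((2*√2*√W)*W + 3)/5 = -(2*√2*W^(3/2) + 3)/5 = -(3 + 2*√2*W^(3/2))/5 = -⅗ - 2*√2*W^(3/2)/5)
3668 - y(36) = 3668 - (-⅗ - 2*√2*36^(3/2)/5) = 3668 - (-⅗ - ⅖*√2*216) = 3668 - (-⅗ - 432*√2/5) = 3668 + (⅗ + 432*√2/5) = 18343/5 + 432*√2/5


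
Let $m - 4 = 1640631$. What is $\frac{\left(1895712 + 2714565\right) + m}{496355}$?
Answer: $\frac{6250912}{496355} \approx 12.594$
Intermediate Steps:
$m = 1640635$ ($m = 4 + 1640631 = 1640635$)
$\frac{\left(1895712 + 2714565\right) + m}{496355} = \frac{\left(1895712 + 2714565\right) + 1640635}{496355} = \left(4610277 + 1640635\right) \frac{1}{496355} = 6250912 \cdot \frac{1}{496355} = \frac{6250912}{496355}$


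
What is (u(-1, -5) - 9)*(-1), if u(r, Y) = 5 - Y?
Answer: -1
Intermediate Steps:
(u(-1, -5) - 9)*(-1) = ((5 - 1*(-5)) - 9)*(-1) = ((5 + 5) - 9)*(-1) = (10 - 9)*(-1) = 1*(-1) = -1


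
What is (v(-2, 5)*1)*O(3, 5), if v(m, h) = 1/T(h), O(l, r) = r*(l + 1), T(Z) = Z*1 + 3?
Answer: 5/2 ≈ 2.5000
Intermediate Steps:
T(Z) = 3 + Z (T(Z) = Z + 3 = 3 + Z)
O(l, r) = r*(1 + l)
v(m, h) = 1/(3 + h)
(v(-2, 5)*1)*O(3, 5) = (1/(3 + 5))*(5*(1 + 3)) = (1/8)*(5*4) = ((⅛)*1)*20 = (⅛)*20 = 5/2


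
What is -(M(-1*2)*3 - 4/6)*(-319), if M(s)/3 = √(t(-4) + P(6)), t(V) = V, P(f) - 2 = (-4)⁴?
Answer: -638/3 + 2871*√254 ≈ 45544.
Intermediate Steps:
P(f) = 258 (P(f) = 2 + (-4)⁴ = 2 + 256 = 258)
M(s) = 3*√254 (M(s) = 3*√(-4 + 258) = 3*√254)
-(M(-1*2)*3 - 4/6)*(-319) = -((3*√254)*3 - 4/6)*(-319) = -(9*√254 - 4*⅙)*(-319) = -(9*√254 - ⅔)*(-319) = -(-⅔ + 9*√254)*(-319) = -(638/3 - 2871*√254) = -638/3 + 2871*√254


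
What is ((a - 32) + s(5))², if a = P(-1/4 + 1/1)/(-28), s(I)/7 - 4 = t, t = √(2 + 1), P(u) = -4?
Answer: 7932/49 - 54*√3 ≈ 68.347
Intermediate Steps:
t = √3 ≈ 1.7320
s(I) = 28 + 7*√3
a = ⅐ (a = -4/(-28) = -4*(-1/28) = ⅐ ≈ 0.14286)
((a - 32) + s(5))² = ((⅐ - 32) + (28 + 7*√3))² = (-223/7 + (28 + 7*√3))² = (-27/7 + 7*√3)²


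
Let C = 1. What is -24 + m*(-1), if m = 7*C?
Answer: -31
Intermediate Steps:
m = 7 (m = 7*1 = 7)
-24 + m*(-1) = -24 + 7*(-1) = -24 - 7 = -31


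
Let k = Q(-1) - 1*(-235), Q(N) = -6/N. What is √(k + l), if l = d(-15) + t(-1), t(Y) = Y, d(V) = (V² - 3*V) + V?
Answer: 3*√55 ≈ 22.249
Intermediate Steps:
d(V) = V² - 2*V
l = 254 (l = -15*(-2 - 15) - 1 = -15*(-17) - 1 = 255 - 1 = 254)
k = 241 (k = -6/(-1) - 1*(-235) = -6*(-1) + 235 = 6 + 235 = 241)
√(k + l) = √(241 + 254) = √495 = 3*√55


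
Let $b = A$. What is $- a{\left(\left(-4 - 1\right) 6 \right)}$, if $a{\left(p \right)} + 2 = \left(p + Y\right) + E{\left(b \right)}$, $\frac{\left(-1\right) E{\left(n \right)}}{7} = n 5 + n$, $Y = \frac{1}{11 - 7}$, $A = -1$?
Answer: $- \frac{41}{4} \approx -10.25$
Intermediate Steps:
$b = -1$
$Y = \frac{1}{4} \approx 0.25$
$E{\left(n \right)} = - 42 n$ ($E{\left(n \right)} = - 7 \left(n 5 + n\right) = - 7 \left(5 n + n\right) = - 7 \cdot 6 n = - 42 n$)
$a{\left(p \right)} = \frac{161}{4} + p$ ($a{\left(p \right)} = -2 + \left(\left(p + \frac{1}{4}\right) - -42\right) = -2 + \left(\left(\frac{1}{4} + p\right) + 42\right) = -2 + \left(\frac{169}{4} + p\right) = \frac{161}{4} + p$)
$- a{\left(\left(-4 - 1\right) 6 \right)} = - (\frac{161}{4} + \left(-4 - 1\right) 6) = - (\frac{161}{4} - 30) = \left(-1\right) \frac{41}{4} = - \frac{41}{4}$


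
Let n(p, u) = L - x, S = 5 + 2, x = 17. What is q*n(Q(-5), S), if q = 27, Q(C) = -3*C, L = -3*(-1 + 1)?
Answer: -459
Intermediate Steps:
L = 0 (L = -3*0 = 0)
S = 7
n(p, u) = -17 (n(p, u) = 0 - 1*17 = 0 - 17 = -17)
q*n(Q(-5), S) = 27*(-17) = -459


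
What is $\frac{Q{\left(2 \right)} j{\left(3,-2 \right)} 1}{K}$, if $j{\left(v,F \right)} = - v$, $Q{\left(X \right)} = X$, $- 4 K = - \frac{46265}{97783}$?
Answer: $- \frac{2346792}{46265} \approx -50.725$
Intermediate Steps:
$K = \frac{46265}{391132}$ ($K = - \frac{\left(-46265\right) \frac{1}{97783}}{4} = \left(- \frac{1}{4}\right) \left(- \frac{46265}{97783}\right) = \frac{46265}{391132} \approx 0.11828$)
$\frac{Q{\left(2 \right)} j{\left(3,-2 \right)} 1}{K} = \frac{2 \left(\left(-1\right) 3\right) 1}{\frac{46265}{391132}} = 2 \left(-3\right) 1 \cdot \frac{391132}{46265} = \left(-6\right) 1 \cdot \frac{391132}{46265} = \left(-6\right) \frac{391132}{46265} = - \frac{2346792}{46265}$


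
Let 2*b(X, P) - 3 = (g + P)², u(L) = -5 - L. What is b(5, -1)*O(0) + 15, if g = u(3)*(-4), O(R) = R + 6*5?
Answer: 14475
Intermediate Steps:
O(R) = 30 + R (O(R) = R + 30 = 30 + R)
g = 32 (g = (-5 - 1*3)*(-4) = (-5 - 3)*(-4) = -8*(-4) = 32)
b(X, P) = 3/2 + (32 + P)²/2
b(5, -1)*O(0) + 15 = (3/2 + (32 - 1)²/2)*(30 + 0) + 15 = (3/2 + (½)*31²)*30 + 15 = (3/2 + (½)*961)*30 + 15 = (3/2 + 961/2)*30 + 15 = 482*30 + 15 = 14460 + 15 = 14475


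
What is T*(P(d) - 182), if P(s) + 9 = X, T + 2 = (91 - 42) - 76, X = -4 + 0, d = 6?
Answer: 5655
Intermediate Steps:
X = -4
T = -29 (T = -2 + ((91 - 42) - 76) = -2 + (49 - 76) = -2 - 27 = -29)
P(s) = -13 (P(s) = -9 - 4 = -13)
T*(P(d) - 182) = -29*(-13 - 182) = -29*(-195) = 5655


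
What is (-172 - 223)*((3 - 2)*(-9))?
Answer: 3555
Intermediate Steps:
(-172 - 223)*((3 - 2)*(-9)) = -395*(-9) = 3555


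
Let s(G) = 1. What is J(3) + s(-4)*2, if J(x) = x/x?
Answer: 3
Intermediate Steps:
J(x) = 1
J(3) + s(-4)*2 = 1 + 1*2 = 1 + 2 = 3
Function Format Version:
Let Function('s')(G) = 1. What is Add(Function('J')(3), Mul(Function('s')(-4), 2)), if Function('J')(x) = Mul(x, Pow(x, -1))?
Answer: 3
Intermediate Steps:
Function('J')(x) = 1
Add(Function('J')(3), Mul(Function('s')(-4), 2)) = Add(1, Mul(1, 2)) = Add(1, 2) = 3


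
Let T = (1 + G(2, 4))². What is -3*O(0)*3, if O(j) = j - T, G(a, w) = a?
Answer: 81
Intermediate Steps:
T = 9 (T = (1 + 2)² = 3² = 9)
O(j) = -9 + j (O(j) = j - 1*9 = j - 9 = -9 + j)
-3*O(0)*3 = -3*(-9 + 0)*3 = -3*(-9)*3 = 27*3 = 81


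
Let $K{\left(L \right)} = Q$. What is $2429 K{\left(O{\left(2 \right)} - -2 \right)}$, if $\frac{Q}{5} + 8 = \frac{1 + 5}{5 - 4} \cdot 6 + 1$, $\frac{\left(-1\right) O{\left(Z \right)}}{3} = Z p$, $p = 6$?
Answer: $352205$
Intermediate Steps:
$O{\left(Z \right)} = - 18 Z$ ($O{\left(Z \right)} = - 3 Z 6 = - 3 \cdot 6 Z = - 18 Z$)
$Q = 145$ ($Q = -40 + 5 \left(\frac{1 + 5}{5 - 4} \cdot 6 + 1\right) = -40 + 5 \left(\frac{6}{1} \cdot 6 + 1\right) = -40 + 5 \left(6 \cdot 1 \cdot 6 + 1\right) = -40 + 5 \left(6 \cdot 6 + 1\right) = -40 + 5 \left(36 + 1\right) = -40 + 5 \cdot 37 = -40 + 185 = 145$)
$K{\left(L \right)} = 145$
$2429 K{\left(O{\left(2 \right)} - -2 \right)} = 2429 \cdot 145 = 352205$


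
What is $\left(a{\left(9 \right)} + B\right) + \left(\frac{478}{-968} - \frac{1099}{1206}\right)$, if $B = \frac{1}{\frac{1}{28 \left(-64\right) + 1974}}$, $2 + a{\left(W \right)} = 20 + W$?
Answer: $\frac{60586993}{291852} \approx 207.59$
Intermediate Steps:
$a{\left(W \right)} = 18 + W$ ($a{\left(W \right)} = -2 + \left(20 + W\right) = 18 + W$)
$B = 182$ ($B = \frac{1}{\frac{1}{-1792 + 1974}} = \frac{1}{\frac{1}{182}} = 182$)
$\left(a{\left(9 \right)} + B\right) + \left(\frac{478}{-968} - \frac{1099}{1206}\right) = \left(\left(18 + 9\right) + 182\right) + \left(\frac{478}{-968} - \frac{1099}{1206}\right) = \left(27 + 182\right) + \left(478 \left(- \frac{1}{968}\right) - \frac{1099}{1206}\right) = 209 - \frac{410075}{291852} = \frac{60586993}{291852}$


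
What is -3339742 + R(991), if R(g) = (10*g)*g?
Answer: 6481068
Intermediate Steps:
R(g) = 10*g²
-3339742 + R(991) = -3339742 + 10*991² = -3339742 + 10*982081 = -3339742 + 9820810 = 6481068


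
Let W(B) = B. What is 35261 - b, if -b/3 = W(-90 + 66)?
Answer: 35189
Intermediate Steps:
b = 72 (b = -3*(-90 + 66) = -3*(-24) = 72)
35261 - b = 35261 - 1*72 = 35261 - 72 = 35189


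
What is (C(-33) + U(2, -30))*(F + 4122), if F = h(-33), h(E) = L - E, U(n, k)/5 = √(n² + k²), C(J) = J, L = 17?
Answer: -137676 + 41720*√226 ≈ 4.8951e+5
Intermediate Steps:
U(n, k) = 5*√(k² + n²) (U(n, k) = 5*√(n² + k²) = 5*√(k² + n²))
h(E) = 17 - E
F = 50 (F = 17 - 1*(-33) = 17 + 33 = 50)
(C(-33) + U(2, -30))*(F + 4122) = (-33 + 5*√((-30)² + 2²))*(50 + 4122) = (-33 + 5*√(900 + 4))*4172 = (-33 + 5*√904)*4172 = (-33 + 5*(2*√226))*4172 = (-33 + 10*√226)*4172 = -137676 + 41720*√226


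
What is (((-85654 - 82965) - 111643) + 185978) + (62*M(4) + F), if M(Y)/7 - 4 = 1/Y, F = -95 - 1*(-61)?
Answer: -184947/2 ≈ -92474.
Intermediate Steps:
F = -34 (F = -95 + 61 = -34)
M(Y) = 28 + 7/Y
(((-85654 - 82965) - 111643) + 185978) + (62*M(4) + F) = (((-85654 - 82965) - 111643) + 185978) + (62*(28 + 7/4) - 34) = ((-168619 - 111643) + 185978) + (62*(28 + 7*(¼)) - 34) = (-280262 + 185978) + (62*(28 + 7/4) - 34) = -94284 + (62*(119/4) - 34) = -94284 + (3689/2 - 34) = -94284 + 3621/2 = -184947/2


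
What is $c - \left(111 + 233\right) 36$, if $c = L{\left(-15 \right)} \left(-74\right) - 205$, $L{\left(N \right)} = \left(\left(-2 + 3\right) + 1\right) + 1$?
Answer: $-12811$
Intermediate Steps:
$L{\left(N \right)} = 3$ ($L{\left(N \right)} = \left(1 + 1\right) + 1 = 2 + 1 = 3$)
$c = -427$ ($c = 3 \left(-74\right) - 205 = -222 - 205 = -427$)
$c - \left(111 + 233\right) 36 = -427 - \left(111 + 233\right) 36 = -427 - 344 \cdot 36 = -427 - 12384 = -12811$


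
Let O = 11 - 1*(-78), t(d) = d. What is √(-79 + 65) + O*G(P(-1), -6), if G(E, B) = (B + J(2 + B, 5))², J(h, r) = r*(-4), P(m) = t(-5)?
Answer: 60164 + I*√14 ≈ 60164.0 + 3.7417*I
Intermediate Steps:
P(m) = -5
J(h, r) = -4*r
G(E, B) = (-20 + B)² (G(E, B) = (B - 4*5)² = (B - 20)² = (-20 + B)²)
O = 89 (O = 11 + 78 = 89)
√(-79 + 65) + O*G(P(-1), -6) = √(-79 + 65) + 89*(-20 - 6)² = √(-14) + 89*(-26)² = I*√14 + 89*676 = I*√14 + 60164 = 60164 + I*√14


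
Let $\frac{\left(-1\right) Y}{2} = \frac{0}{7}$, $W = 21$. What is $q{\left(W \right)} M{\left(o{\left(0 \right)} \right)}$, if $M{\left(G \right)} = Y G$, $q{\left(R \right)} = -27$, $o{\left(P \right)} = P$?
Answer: $0$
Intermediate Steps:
$Y = 0$ ($Y = - 2 \cdot \frac{0}{7} = - 2 \cdot 0 \cdot \frac{1}{7} = \left(-2\right) 0 = 0$)
$M{\left(G \right)} = 0$ ($M{\left(G \right)} = 0 G = 0$)
$q{\left(W \right)} M{\left(o{\left(0 \right)} \right)} = \left(-27\right) 0 = 0$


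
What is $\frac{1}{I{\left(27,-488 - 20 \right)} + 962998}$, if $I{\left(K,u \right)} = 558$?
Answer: $\frac{1}{963556} \approx 1.0378 \cdot 10^{-6}$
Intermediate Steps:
$\frac{1}{I{\left(27,-488 - 20 \right)} + 962998} = \frac{1}{558 + 962998} = \frac{1}{963556}$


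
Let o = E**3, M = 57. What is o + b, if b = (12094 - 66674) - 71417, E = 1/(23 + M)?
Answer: -64510463999/512000 ≈ -1.2600e+5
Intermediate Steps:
E = 1/80 (E = 1/(23 + 57) = 1/80 ≈ 0.012500)
b = -125997 (b = -54580 - 71417 = -125997)
o = 1/512000 (o = (1/80)**3 = 1/512000 ≈ 1.9531e-6)
o + b = 1/512000 - 125997 = -64510463999/512000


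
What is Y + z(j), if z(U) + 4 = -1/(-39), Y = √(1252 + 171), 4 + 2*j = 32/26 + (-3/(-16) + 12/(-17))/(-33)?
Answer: -155/39 + √1423 ≈ 33.748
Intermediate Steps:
j = -107101/77792 (j = -2 + (32/26 + (-3/(-16) + 12/(-17))/(-33))/2 = -2 + (32*(1/26) + (-3*(-1/16) + 12*(-1/17))*(-1/33))/2 = -2 + (16/13 + (3/16 - 12/17)*(-1/33))/2 = -2 + (16/13 - 141/272*(-1/33))/2 = -2 + (16/13 + 47/2992)/2 = -2 + (½)*(48483/38896) = -2 + 48483/77792 = -107101/77792 ≈ -1.3768)
Y = √1423 ≈ 37.723
z(U) = -155/39 (z(U) = -4 - 1/(-39) = -4 - 1*(-1/39) = -4 + 1/39 = -155/39)
Y + z(j) = √1423 - 155/39 = -155/39 + √1423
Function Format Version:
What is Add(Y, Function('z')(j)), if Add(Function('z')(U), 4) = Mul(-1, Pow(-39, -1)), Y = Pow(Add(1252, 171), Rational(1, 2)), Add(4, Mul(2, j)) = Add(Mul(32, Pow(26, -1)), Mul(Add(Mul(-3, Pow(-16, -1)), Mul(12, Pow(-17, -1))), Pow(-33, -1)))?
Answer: Add(Rational(-155, 39), Pow(1423, Rational(1, 2))) ≈ 33.748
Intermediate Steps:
j = Rational(-107101, 77792) (j = Add(-2, Mul(Rational(1, 2), Add(Mul(32, Pow(26, -1)), Mul(Add(Mul(-3, Pow(-16, -1)), Mul(12, Pow(-17, -1))), Pow(-33, -1))))) = Add(-2, Mul(Rational(1, 2), Add(Mul(32, Rational(1, 26)), Mul(Add(Mul(-3, Rational(-1, 16)), Mul(12, Rational(-1, 17))), Rational(-1, 33))))) = Add(-2, Mul(Rational(1, 2), Add(Rational(16, 13), Mul(Add(Rational(3, 16), Rational(-12, 17)), Rational(-1, 33))))) = Add(-2, Mul(Rational(1, 2), Add(Rational(16, 13), Mul(Rational(-141, 272), Rational(-1, 33))))) = Add(-2, Mul(Rational(1, 2), Add(Rational(16, 13), Rational(47, 2992)))) = Add(-2, Mul(Rational(1, 2), Rational(48483, 38896))) = Add(-2, Rational(48483, 77792)) = Rational(-107101, 77792) ≈ -1.3768)
Y = Pow(1423, Rational(1, 2)) ≈ 37.723
Function('z')(U) = Rational(-155, 39) (Function('z')(U) = Add(-4, Mul(-1, Pow(-39, -1))) = Add(-4, Mul(-1, Rational(-1, 39))) = Add(-4, Rational(1, 39)) = Rational(-155, 39))
Add(Y, Function('z')(j)) = Add(Pow(1423, Rational(1, 2)), Rational(-155, 39)) = Add(Rational(-155, 39), Pow(1423, Rational(1, 2)))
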